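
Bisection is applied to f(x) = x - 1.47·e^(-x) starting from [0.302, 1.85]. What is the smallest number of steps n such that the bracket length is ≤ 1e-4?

14

Initial width b − a = 1.85 − 0.302 = 1.548000.
After n steps the width is (b−a)/2^n; need (b−a)/2^n ≤ 1e-4.
So n ≥ log₂(1.548000/1e-4) = log₂(15480.0000) ≈ 13.9181.
Hence n = 14.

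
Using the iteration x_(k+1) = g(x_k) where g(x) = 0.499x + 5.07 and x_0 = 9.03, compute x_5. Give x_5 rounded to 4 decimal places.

x_1 = g(9.030000) = 9.575970
x_2 = g(9.575970) = 9.848409
x_3 = g(9.848409) = 9.984356
x_4 = g(9.984356) = 10.052194
x_5 = g(10.052194) = 10.086045

10.0860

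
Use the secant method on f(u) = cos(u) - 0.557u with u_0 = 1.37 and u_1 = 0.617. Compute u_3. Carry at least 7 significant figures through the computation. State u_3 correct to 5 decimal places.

0.99071

f(u_0) = -0.563640, f(u_1) = 0.471949
u_2 = 0.617000 - (0.471949)·(0.617000 - 1.370000)/(0.471949 - (-0.563640)) = 0.960165; f(u_2) = 0.038573
u_3 = 0.960165 - (0.038573)·(0.960165 - 0.617000)/(0.038573 - (0.471949)) = 0.990709; f(u_3) = -0.003727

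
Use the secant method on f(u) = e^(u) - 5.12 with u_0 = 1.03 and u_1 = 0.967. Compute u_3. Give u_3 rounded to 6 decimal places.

f(u_0) = -2.318934, f(u_1) = -2.489958
u_2 = 0.967000 - (-2.489958)·(0.967000 - 1.030000)/(-2.489958 - (-2.318934)) = 1.884228; f(u_2) = 1.461269
u_3 = 1.884228 - (1.461269)·(1.884228 - 0.967000)/(1.461269 - (-2.489958)) = 1.545012; f(u_3) = -0.431970

1.545012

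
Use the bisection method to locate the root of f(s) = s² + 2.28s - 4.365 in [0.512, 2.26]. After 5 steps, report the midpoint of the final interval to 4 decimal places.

1.2494

f(0.512000) = -2.935496, f(2.260000) = 5.895400 (opposite signs)
step 1: m = 1.386000, f(m) = 0.716076 > 0 → root in [0.512000, 1.386000]
step 2: m = 0.949000, f(m) = -1.300679 < 0 → root in [0.949000, 1.386000]
step 3: m = 1.167500, f(m) = -0.340044 < 0 → root in [1.167500, 1.386000]
step 4: m = 1.276750, f(m) = 0.176081 > 0 → root in [1.167500, 1.276750]
step 5: m = 1.222125, f(m) = -0.084965 < 0 → root in [1.222125, 1.276750]
Midpoint of [1.222125, 1.276750] = 1.249437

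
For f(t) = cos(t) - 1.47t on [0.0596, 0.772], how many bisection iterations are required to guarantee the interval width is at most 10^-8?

27

Initial width b − a = 0.772 − 0.0596 = 0.712400.
After n steps the width is (b−a)/2^n; need (b−a)/2^n ≤ 10^-8.
So n ≥ log₂(0.712400/10^-8) = log₂(71240000.0000) ≈ 26.0862.
Hence n = 27.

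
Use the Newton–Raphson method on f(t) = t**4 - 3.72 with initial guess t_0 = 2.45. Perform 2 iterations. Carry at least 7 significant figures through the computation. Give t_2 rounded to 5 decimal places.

1.56098

f'(t) = 4t**3
t_0 = 2.450000: f = 32.310006, f' = 58.824500 → t_1 = 2.450000 - (32.310006)/(58.824500) = 1.900739
t_1 = 1.900739: f = 9.332386, f' = 27.468024 → t_2 = 1.900739 - (9.332386)/(27.468024) = 1.560984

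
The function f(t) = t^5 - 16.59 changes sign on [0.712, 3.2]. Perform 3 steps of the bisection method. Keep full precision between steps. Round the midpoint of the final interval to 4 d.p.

1.8005

f(0.712000) = -16.407022, f(3.200000) = 318.954320 (opposite signs)
step 1: m = 1.956000, f(m) = 12.041510 > 0 → root in [0.712000, 1.956000]
step 2: m = 1.334000, f(m) = -12.365463 < 0 → root in [1.334000, 1.956000]
step 3: m = 1.645000, f(m) = -4.544370 < 0 → root in [1.645000, 1.956000]
Midpoint of [1.645000, 1.956000] = 1.800500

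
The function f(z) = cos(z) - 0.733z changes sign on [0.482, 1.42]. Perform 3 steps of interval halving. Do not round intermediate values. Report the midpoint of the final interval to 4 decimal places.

0.8924

f(0.482000) = 0.532764, f(1.420000) = -0.890635 (opposite signs)
step 1: m = 0.951000, f(m) = -0.116214 < 0 → root in [0.482000, 0.951000]
step 2: m = 0.716500, f(m) = 0.228914 > 0 → root in [0.716500, 0.951000]
step 3: m = 0.833750, f(m) = 0.060965 > 0 → root in [0.833750, 0.951000]
Midpoint of [0.833750, 0.951000] = 0.892375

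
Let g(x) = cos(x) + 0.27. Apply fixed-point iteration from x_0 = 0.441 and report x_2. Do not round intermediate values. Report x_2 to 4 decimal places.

0.6562

x_1 = g(0.441000) = 1.174325
x_2 = g(1.174325) = 0.656166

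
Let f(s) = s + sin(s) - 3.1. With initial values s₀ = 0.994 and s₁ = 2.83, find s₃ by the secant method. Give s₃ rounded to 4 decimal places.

2.1822

f(s_0) = -1.267786, f(s_1) = 0.036575
s_2 = 2.830000 - (0.036575)·(2.830000 - 0.994000)/(0.036575 - (-1.267786)) = 2.778518; f(s_2) = 0.033668
s_3 = 2.778518 - (0.033668)·(2.778518 - 2.830000)/(0.033668 - (0.036575)) = 2.182240; f(s_3) = -0.098940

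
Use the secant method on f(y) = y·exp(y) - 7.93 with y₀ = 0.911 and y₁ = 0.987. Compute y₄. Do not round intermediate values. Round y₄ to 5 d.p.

f(y_0) = -5.664518, f(y_1) = -5.281708
y_2 = 0.987000 - (-5.281708)·(0.987000 - 0.911000)/(-5.281708 - (-5.664518)) = 2.035589; f(y_2) = 7.656022
y_3 = 2.035589 - (7.656022)·(2.035589 - 0.987000)/(7.656022 - (-5.281708)) = 1.415077; f(y_3) = -2.104408
y_4 = 1.415077 - (-2.104408)·(1.415077 - 2.035589)/(-2.104408 - (7.656022)) = 1.548863; f(y_4) = -0.640870

1.54886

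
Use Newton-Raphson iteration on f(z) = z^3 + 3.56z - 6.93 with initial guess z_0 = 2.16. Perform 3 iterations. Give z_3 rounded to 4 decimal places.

1.3123

f'(z) = 3z^2 + 3.56
z_0 = 2.160000: f = 10.837296, f' = 17.556800 → z_1 = 2.160000 - (10.837296)/(17.556800) = 1.542729
z_1 = 1.542729: f = 2.233835, f' = 10.700042 → z_2 = 1.542729 - (2.233835)/(10.700042) = 1.333961
z_2 = 1.333961: f = 0.192618, f' = 8.898353 → z_3 = 1.333961 - (0.192618)/(8.898353) = 1.312314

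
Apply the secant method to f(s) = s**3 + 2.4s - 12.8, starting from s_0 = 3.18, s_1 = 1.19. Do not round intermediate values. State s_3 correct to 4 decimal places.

f(s_0) = 26.989432, f(s_1) = -8.258841
s_2 = 1.190000 - (-8.258841)·(1.190000 - 3.180000)/(-8.258841 - (26.989432)) = 1.656267; f(s_2) = -4.281458
s_3 = 1.656267 - (-4.281458)·(1.656267 - 1.190000)/(-4.281458 - (-8.258841)) = 2.158180; f(s_3) = 2.431871

2.1582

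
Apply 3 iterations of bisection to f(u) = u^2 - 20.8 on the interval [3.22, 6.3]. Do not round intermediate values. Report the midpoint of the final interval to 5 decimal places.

4.56750

f(3.220000) = -10.431600, f(6.300000) = 18.890000 (opposite signs)
step 1: m = 4.760000, f(m) = 1.857600 > 0 → root in [3.220000, 4.760000]
step 2: m = 3.990000, f(m) = -4.879900 < 0 → root in [3.990000, 4.760000]
step 3: m = 4.375000, f(m) = -1.659375 < 0 → root in [4.375000, 4.760000]
Midpoint of [4.375000, 4.760000] = 4.567500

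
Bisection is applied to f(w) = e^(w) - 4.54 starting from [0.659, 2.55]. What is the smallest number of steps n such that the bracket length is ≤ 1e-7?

25

Initial width b − a = 2.55 − 0.659 = 1.891000.
After n steps the width is (b−a)/2^n; need (b−a)/2^n ≤ 1e-7.
So n ≥ log₂(1.891000/1e-7) = log₂(18910000.0000) ≈ 24.1726.
Hence n = 25.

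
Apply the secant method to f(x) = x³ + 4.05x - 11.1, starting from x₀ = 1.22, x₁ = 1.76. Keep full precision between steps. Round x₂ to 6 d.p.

f(x_0) = -4.343152, f(x_1) = 1.479776
x_2 = 1.760000 - (1.479776)·(1.760000 - 1.220000)/(1.479776 - (-4.343152)) = 1.622770; f(x_2) = -0.254405

1.622770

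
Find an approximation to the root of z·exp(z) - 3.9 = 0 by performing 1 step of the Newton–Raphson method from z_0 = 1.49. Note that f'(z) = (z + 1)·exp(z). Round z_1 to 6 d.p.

Newton update: z ← z − f(z)/f'(z).
z_0 = 1.490000: f = 2.711272, f' = 11.048368 → z_1 = 1.490000 - (2.711272)/(11.048368) = 1.244600

1.244600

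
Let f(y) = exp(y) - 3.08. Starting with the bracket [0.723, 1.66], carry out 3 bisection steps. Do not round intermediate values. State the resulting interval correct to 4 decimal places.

f(0.723000) = -1.019394, f(1.660000) = 2.179311 (opposite signs)
step 1: m = 1.191500, f(m) = 0.212016 > 0 → root in [0.723000, 1.191500]
step 2: m = 0.957250, f(m) = -0.475476 < 0 → root in [0.957250, 1.191500]
step 3: m = 1.074375, f(m) = -0.151838 < 0 → root in [1.074375, 1.191500]

[1.0744, 1.1915]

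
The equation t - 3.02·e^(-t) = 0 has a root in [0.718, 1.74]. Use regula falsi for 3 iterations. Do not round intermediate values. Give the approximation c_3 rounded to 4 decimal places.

False-position update: c = (a·f(b) − b·f(a))/(f(b) − f(a)); replace the endpoint whose sign matches f(c).
f(0.718000) = -0.754935, f(1.740000) = 1.209928
step 1: c = 1.110670, f(c) = 0.116069 > 0 → new bracket [0.718000, 1.110670]
step 2: c = 1.058343, f(c) = 0.010312 > 0 → new bracket [0.718000, 1.058343]
step 3: c = 1.053757, f(c) = 0.000908 > 0 → new bracket [0.718000, 1.053757]

1.0538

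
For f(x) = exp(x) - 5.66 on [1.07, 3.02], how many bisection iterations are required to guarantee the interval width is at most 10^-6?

Initial width b − a = 3.02 − 1.07 = 1.950000.
After n steps the width is (b−a)/2^n; need (b−a)/2^n ≤ 10^-6.
So n ≥ log₂(1.950000/10^-6) = log₂(1950000.0000) ≈ 20.8950.
Hence n = 21.

21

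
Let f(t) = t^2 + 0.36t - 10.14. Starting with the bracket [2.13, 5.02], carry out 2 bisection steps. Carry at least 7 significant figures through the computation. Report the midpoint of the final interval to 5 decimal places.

f(2.130000) = -4.836300, f(5.020000) = 16.867600 (opposite signs)
step 1: m = 3.575000, f(m) = 3.927625 > 0 → root in [2.130000, 3.575000]
step 2: m = 2.852500, f(m) = -0.976344 < 0 → root in [2.852500, 3.575000]
Midpoint of [2.852500, 3.575000] = 3.213750

3.21375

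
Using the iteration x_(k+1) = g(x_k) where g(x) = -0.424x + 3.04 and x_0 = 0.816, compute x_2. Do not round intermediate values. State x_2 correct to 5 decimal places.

1.89774

x_1 = g(0.816000) = 2.694016
x_2 = g(2.694016) = 1.897737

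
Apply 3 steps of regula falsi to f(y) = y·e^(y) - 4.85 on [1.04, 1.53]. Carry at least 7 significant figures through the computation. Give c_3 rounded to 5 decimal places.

1.30845

f(1.040000) = -1.907614, f(1.530000) = 2.215811
step 1: c = 1.266688, f(c) = -0.354425 < 0 → new bracket [1.266688, 1.530000]
step 2: c = 1.302998, f(c) = -0.054562 < 0 → new bracket [1.302998, 1.530000]
step 3: c = 1.308453, f(c) = -0.008142 < 0 → new bracket [1.308453, 1.530000]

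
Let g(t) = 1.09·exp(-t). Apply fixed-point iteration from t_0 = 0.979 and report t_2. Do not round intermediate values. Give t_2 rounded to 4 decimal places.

t_1 = g(0.979000) = 0.409498
t_2 = g(0.409498) = 0.723742

0.7237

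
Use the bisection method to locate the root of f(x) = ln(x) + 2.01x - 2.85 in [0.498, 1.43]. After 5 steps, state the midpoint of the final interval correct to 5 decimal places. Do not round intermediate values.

f(0.498000) = -2.546175, f(1.430000) = 0.381974 (opposite signs)
step 1: m = 0.964000, f(m) = -0.949024 < 0 → root in [0.964000, 1.430000]
step 2: m = 1.197000, f(m) = -0.264212 < 0 → root in [1.197000, 1.430000]
step 3: m = 1.313500, f(m) = 0.062830 > 0 → root in [1.197000, 1.313500]
step 4: m = 1.255250, f(m) = -0.099613 < 0 → root in [1.255250, 1.313500]
step 5: m = 1.284375, f(m) = -0.018134 < 0 → root in [1.284375, 1.313500]
Midpoint of [1.284375, 1.313500] = 1.298937

1.29894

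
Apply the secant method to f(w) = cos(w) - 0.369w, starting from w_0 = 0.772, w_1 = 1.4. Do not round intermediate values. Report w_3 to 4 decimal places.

1.1370

f(w_0) = 0.431649, f(w_1) = -0.346633
w_2 = 1.400000 - (-0.346633)·(1.400000 - 0.772000)/(-0.346633 - (0.431649)) = 1.120300; f(w_2) = 0.022022
w_3 = 1.120300 - (0.022022)·(1.120300 - 1.400000)/(0.022022 - (-0.346633)) = 1.137008; f(w_3) = 0.000755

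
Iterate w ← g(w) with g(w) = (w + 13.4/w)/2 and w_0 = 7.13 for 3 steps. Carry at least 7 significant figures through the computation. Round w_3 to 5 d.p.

w_1 = g(7.130000) = 4.504691
w_2 = g(4.504691) = 3.739684
w_3 = g(3.739684) = 3.661437

3.66144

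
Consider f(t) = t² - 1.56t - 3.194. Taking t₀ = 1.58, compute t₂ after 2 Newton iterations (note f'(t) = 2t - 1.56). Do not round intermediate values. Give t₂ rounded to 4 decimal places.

2.8530

t_0 = 1.580000: f = -3.162400, f' = 1.600000 → t_1 = 1.580000 - (-3.162400)/(1.600000) = 3.556500
t_1 = 3.556500: f = 3.906552, f' = 5.553000 → t_2 = 3.556500 - (3.906552)/(5.553000) = 2.852997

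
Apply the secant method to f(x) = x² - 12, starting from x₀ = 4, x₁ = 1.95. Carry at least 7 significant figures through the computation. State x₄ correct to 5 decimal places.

3.46332

Secant update: x_(k+1) = x_k − f(x_k)·(x_k − x_(k-1))/(f(x_k) − f(x_(k-1))).
f(x_0) = 4.000000, f(x_1) = -8.197500
x_2 = 1.950000 - (-8.197500)·(1.950000 - 4.000000)/(-8.197500 - (4.000000)) = 3.327731; f(x_2) = -0.926206
x_3 = 3.327731 - (-0.926206)·(3.327731 - 1.950000)/(-0.926206 - (-8.197500)) = 3.503224; f(x_3) = 0.272580
x_4 = 3.503224 - (0.272580)·(3.503224 - 3.327731)/(0.272580 - (-0.926206)) = 3.463321; f(x_4) = -0.005411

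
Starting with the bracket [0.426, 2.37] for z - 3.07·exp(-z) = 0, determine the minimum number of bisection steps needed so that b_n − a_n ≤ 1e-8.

Initial width b − a = 2.37 − 0.426 = 1.944000.
After n steps the width is (b−a)/2^n; need (b−a)/2^n ≤ 1e-8.
So n ≥ log₂(1.944000/1e-8) = log₂(194400000.0000) ≈ 27.5345.
Hence n = 28.

28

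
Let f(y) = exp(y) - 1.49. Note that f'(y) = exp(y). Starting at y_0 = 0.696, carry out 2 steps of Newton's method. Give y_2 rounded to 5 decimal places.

0.39957

Newton update: y ← y − f(y)/f'(y).
y_0 = 0.696000: f = 0.515714, f' = 2.005714 → y_1 = 0.696000 - (0.515714)/(2.005714) = 0.438878
y_1 = 0.438878: f = 0.060966, f' = 1.550966 → y_2 = 0.438878 - (0.060966)/(1.550966) = 0.399570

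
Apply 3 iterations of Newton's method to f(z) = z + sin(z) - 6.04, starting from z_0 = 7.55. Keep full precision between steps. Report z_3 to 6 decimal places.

6.161467

f'(z) = 1 + cos(z)
z_0 = 7.550000: f = 2.464152, f' = 1.299322 → z_1 = 7.550000 - (2.464152)/(1.299322) = 5.653509
z_1 = 5.653509: f = -0.975375, f' = 1.808218 → z_2 = 5.653509 - (-0.975375)/(1.808218) = 6.192921
z_2 = 6.192921: f = 0.062779, f' = 1.995929 → z_3 = 6.192921 - (0.062779)/(1.995929) = 6.161467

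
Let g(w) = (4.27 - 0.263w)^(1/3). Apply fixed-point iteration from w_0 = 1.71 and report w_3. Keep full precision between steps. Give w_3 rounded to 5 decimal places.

w_1 = g(1.710000) = 1.563260
w_2 = g(1.563260) = 1.568507
w_3 = g(1.568507) = 1.568320

1.56832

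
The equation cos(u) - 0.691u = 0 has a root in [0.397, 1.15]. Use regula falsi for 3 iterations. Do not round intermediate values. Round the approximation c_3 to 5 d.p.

0.89974

False-position update: c = (a·f(b) − b·f(a))/(f(b) − f(a)); replace the endpoint whose sign matches f(c).
f(0.397000) = 0.647898, f(1.150000) = -0.386163
step 1: c = 0.868798, f(c) = 0.045406 > 0 → new bracket [0.868798, 1.150000]
step 2: c = 0.898383, f(c) = 0.002093 > 0 → new bracket [0.898383, 1.150000]
step 3: c = 0.899740, f(c) = 0.000094 > 0 → new bracket [0.899740, 1.150000]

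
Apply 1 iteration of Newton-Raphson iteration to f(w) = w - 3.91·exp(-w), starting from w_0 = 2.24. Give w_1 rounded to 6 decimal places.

0.952273

f'(w) = 1 + 3.91·exp(-w)
w_0 = 2.240000: f = 1.823747, f' = 1.416253 → w_1 = 2.240000 - (1.823747)/(1.416253) = 0.952273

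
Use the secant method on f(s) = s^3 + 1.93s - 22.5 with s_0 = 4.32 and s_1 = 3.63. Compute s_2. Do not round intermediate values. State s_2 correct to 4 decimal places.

2.9761

Secant update: s_(k+1) = s_k − f(s_k)·(s_k − s_(k-1))/(f(s_k) − f(s_(k-1))).
f(s_0) = 66.459168, f(s_1) = 32.338047
s_2 = 3.630000 - (32.338047)·(3.630000 - 4.320000)/(32.338047 - (66.459168)) = 2.976057; f(s_2) = 9.602488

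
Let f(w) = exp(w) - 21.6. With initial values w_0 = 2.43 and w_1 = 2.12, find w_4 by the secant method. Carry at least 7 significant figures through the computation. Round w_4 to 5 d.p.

f(w_0) = -10.241118, f(w_1) = -13.268863
w_2 = 2.120000 - (-13.268863)·(2.120000 - 2.430000)/(-13.268863 - (-10.241118)) = 3.478552; f(w_2) = 10.812743
w_3 = 3.478552 - (10.812743)·(3.478552 - 2.120000)/(10.812743 - (-13.268863)) = 2.868556; f(w_3) = -3.988428
w_4 = 2.868556 - (-3.988428)·(2.868556 - 3.478552)/(-3.988428 - (10.812743)) = 3.032930; f(w_4) = -0.842038

3.03293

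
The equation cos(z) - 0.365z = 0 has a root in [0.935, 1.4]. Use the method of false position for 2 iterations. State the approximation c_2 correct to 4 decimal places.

1.1409

f(0.935000) = 0.252543, f(1.400000) = -0.341033
step 1: c = 1.132839, f(c) = 0.010604 > 0 → new bracket [1.132839, 1.400000]
step 2: c = 1.140896, f(c) = 0.000354 > 0 → new bracket [1.140896, 1.400000]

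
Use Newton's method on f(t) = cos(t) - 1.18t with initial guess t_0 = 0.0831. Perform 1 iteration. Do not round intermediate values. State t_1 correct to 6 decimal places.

f'(t) = -sin(t) - 1.18
t_0 = 0.083100: f = 0.898491, f' = -1.263004 → t_1 = 0.083100 - (0.898491)/(-1.263004) = 0.794492

0.794492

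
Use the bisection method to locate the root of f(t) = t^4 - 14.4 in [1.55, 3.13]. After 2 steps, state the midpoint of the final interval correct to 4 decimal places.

f(1.550000) = -8.627994, f(3.130000) = 81.579250 (opposite signs)
step 1: m = 2.340000, f(m) = 15.582195 > 0 → root in [1.550000, 2.340000]
step 2: m = 1.945000, f(m) = -0.088722 < 0 → root in [1.945000, 2.340000]
Midpoint of [1.945000, 2.340000] = 2.142500

2.1425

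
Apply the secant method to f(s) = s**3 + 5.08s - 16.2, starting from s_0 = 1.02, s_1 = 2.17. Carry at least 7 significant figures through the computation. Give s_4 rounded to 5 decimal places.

Secant update: s_(k+1) = s_k − f(s_k)·(s_k − s_(k-1))/(f(s_k) − f(s_(k-1))).
f(s_0) = -9.957192, f(s_1) = 5.041913
s_2 = 2.170000 - (5.041913)·(2.170000 - 1.020000)/(5.041913 - (-9.957192)) = 1.783430; f(s_2) = -1.467754
s_3 = 1.783430 - (-1.467754)·(1.783430 - 2.170000)/(-1.467754 - (5.041913)) = 1.870591; f(s_3) = -0.151988
s_4 = 1.870591 - (-0.151988)·(1.870591 - 1.783430)/(-0.151988 - (-1.467754)) = 1.880660; f(s_4) = 0.005418

1.88066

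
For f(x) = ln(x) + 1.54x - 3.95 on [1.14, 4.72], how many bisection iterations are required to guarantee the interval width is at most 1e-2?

9

Initial width b − a = 4.72 − 1.14 = 3.580000.
After n steps the width is (b−a)/2^n; need (b−a)/2^n ≤ 1e-2.
So n ≥ log₂(3.580000/1e-2) = log₂(358.0000) ≈ 8.4838.
Hence n = 9.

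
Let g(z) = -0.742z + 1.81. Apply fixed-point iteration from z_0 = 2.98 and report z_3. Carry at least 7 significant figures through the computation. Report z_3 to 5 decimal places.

z_1 = g(2.980000) = -0.401160
z_2 = g(-0.401160) = 2.107661
z_3 = g(2.107661) = 0.246116

0.24612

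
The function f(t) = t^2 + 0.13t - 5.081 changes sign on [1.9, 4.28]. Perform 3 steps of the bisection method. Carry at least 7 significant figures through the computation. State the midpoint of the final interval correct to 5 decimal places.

f(1.900000) = -1.224000, f(4.280000) = 13.793800 (opposite signs)
step 1: m = 3.090000, f(m) = 4.868800 > 0 → root in [1.900000, 3.090000]
step 2: m = 2.495000, f(m) = 1.468375 > 0 → root in [1.900000, 2.495000]
step 3: m = 2.197500, f(m) = 0.033681 > 0 → root in [1.900000, 2.197500]
Midpoint of [1.900000, 2.197500] = 2.048750

2.04875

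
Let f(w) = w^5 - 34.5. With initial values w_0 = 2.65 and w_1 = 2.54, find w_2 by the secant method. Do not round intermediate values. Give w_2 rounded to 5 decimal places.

f(w_0) = 96.186092, f(w_1) = 71.222782
w_2 = 2.540000 - (71.222782)·(2.540000 - 2.650000)/(71.222782 - (96.186092)) = 2.226159; f(w_2) = 20.174026

2.22616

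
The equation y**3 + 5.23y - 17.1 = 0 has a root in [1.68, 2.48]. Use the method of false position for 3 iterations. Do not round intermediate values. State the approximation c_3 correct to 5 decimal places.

False-position update: c = (a·f(b) − b·f(a))/(f(b) − f(a)); replace the endpoint whose sign matches f(c).
f(1.680000) = -3.571968, f(2.480000) = 11.123392
step 1: c = 1.874454, f(c) = -0.710563 < 0 → new bracket [1.874454, 2.480000]
step 2: c = 1.910814, f(c) = -0.129662 < 0 → new bracket [1.910814, 2.480000]
step 3: c = 1.917372, f(c) = -0.023277 < 0 → new bracket [1.917372, 2.480000]

1.91737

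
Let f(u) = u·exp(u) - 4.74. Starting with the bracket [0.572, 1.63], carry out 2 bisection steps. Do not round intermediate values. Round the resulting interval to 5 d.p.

f(0.572000) = -3.726526, f(1.630000) = 3.579316 (opposite signs)
step 1: m = 1.101000, f(m) = -1.429104 < 0 → root in [1.101000, 1.630000]
step 2: m = 1.365500, f(m) = 0.609594 > 0 → root in [1.101000, 1.365500]

[1.10100, 1.36550]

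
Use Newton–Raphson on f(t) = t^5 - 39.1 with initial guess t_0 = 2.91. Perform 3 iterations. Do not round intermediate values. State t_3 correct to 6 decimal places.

f'(t) = 5t^4
t_0 = 2.910000: f = 169.572368, f' = 358.543588 → t_1 = 2.910000 - (169.572368)/(358.543588) = 2.437052
t_1 = 2.437052: f = 46.865509, f' = 176.371901 → t_2 = 2.437052 - (46.865509)/(176.371901) = 2.171332
t_2 = 2.171332: f = 9.164925, f' = 111.141260 → t_3 = 2.171332 - (9.164925)/(111.141260) = 2.088871

2.088871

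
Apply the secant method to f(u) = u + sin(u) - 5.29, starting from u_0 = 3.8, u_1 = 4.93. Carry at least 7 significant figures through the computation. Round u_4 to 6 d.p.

f(u_0) = -2.101858, f(u_1) = -1.336416
u_2 = 4.930000 - (-1.336416)·(4.930000 - 3.800000)/(-1.336416 - (-2.101858)) = 6.902913; f(u_2) = 2.193726
u_3 = 6.902913 - (2.193726)·(6.902913 - 4.930000)/(2.193726 - (-1.336416)) = 5.676891; f(u_3) = -0.182935
u_4 = 5.676891 - (-0.182935)·(5.676891 - 6.902913)/(-0.182935 - (2.193726)) = 5.771260; f(u_4) = -0.008597

5.771260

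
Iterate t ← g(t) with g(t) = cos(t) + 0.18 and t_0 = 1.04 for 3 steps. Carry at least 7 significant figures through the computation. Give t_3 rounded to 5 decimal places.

t_1 = g(1.040000) = 0.686220
t_2 = g(0.686220) = 0.953646
t_3 = g(0.953646) = 0.758713

0.75871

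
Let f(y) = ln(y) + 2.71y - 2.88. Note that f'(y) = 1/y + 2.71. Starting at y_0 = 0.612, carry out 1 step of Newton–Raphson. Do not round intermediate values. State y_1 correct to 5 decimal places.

1.00622

y_0 = 0.612000: f = -1.712503, f' = 4.343987 → y_1 = 0.612000 - (-1.712503)/(4.343987) = 1.006224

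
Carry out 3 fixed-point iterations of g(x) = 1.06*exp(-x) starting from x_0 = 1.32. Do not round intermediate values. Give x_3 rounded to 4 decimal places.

0.4770

x_1 = g(1.320000) = 0.283163
x_2 = g(0.283163) = 0.798600
x_3 = g(0.798600) = 0.476956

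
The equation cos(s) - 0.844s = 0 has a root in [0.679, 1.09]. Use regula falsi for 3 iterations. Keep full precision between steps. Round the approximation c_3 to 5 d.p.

False-position update: c = (a·f(b) − b·f(a))/(f(b) − f(a)); replace the endpoint whose sign matches f(c).
f(0.679000) = 0.205125, f(1.090000) = -0.457475
step 1: c = 0.806236, f(c) = 0.011757 > 0 → new bracket [0.806236, 1.090000]
step 2: c = 0.813346, f(c) = 0.000608 > 0 → new bracket [0.813346, 1.090000]
step 3: c = 0.813713, f(c) = 0.000031 > 0 → new bracket [0.813713, 1.090000]

0.81371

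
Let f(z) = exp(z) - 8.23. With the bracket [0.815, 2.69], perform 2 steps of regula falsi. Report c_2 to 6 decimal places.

False-position update: c = (a·f(b) − b·f(a))/(f(b) − f(a)); replace the endpoint whose sign matches f(c).
f(0.815000) = -5.970824, f(2.690000) = 6.501676
step 1: c = 1.712598, f(c) = -2.686654 < 0 → new bracket [1.712598, 2.690000]
step 2: c = 1.998389, f(c) = -0.852837 < 0 → new bracket [1.998389, 2.690000]

1.998389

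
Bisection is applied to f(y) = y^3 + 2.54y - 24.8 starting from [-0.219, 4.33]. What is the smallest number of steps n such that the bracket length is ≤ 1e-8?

Initial width b − a = 4.33 − -0.219 = 4.549000.
After n steps the width is (b−a)/2^n; need (b−a)/2^n ≤ 1e-8.
So n ≥ log₂(4.549000/1e-8) = log₂(454900000.0000) ≈ 28.7610.
Hence n = 29.

29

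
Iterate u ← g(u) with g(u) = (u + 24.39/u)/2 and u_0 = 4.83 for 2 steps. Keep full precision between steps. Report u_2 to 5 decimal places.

u_1 = g(4.830000) = 4.939845
u_2 = g(4.939845) = 4.938623

4.93862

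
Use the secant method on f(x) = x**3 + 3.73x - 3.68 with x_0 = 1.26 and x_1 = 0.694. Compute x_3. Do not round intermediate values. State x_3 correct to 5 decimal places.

f(x_0) = 3.020176, f(x_1) = -0.757125
x_2 = 0.694000 - (-0.757125)·(0.694000 - 1.260000)/(-0.757125 - (3.020176)) = 0.807449; f(x_2) = -0.141777
x_3 = 0.807449 - (-0.141777)·(0.807449 - 0.694000)/(-0.141777 - (-0.757125)) = 0.833588; f(x_3) = 0.008520

0.83359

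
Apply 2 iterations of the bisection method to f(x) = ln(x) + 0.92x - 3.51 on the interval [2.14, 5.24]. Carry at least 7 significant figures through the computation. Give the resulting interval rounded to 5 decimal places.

[2.14000, 2.91500]

f(2.140000) = -0.780394, f(5.240000) = 2.967121 (opposite signs)
step 1: m = 3.690000, f(m) = 1.190426 > 0 → root in [2.140000, 3.690000]
step 2: m = 2.915000, f(m) = 0.241670 > 0 → root in [2.140000, 2.915000]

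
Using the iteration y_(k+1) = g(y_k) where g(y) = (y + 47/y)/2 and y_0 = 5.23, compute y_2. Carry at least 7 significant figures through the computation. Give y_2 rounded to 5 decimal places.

6.86014

y_1 = g(5.230000) = 7.108308
y_2 = g(7.108308) = 6.860145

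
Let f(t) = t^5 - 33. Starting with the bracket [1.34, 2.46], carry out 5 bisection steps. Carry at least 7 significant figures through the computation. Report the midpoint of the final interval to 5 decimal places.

2.02250

f(1.340000) = -28.679600, f(2.460000) = 57.089782 (opposite signs)
step 1: m = 1.900000, f(m) = -8.239010 < 0 → root in [1.900000, 2.460000]
step 2: m = 2.180000, f(m) = 16.235967 > 0 → root in [1.900000, 2.180000]
step 3: m = 2.040000, f(m) = 2.330586 > 0 → root in [1.900000, 2.040000]
step 4: m = 1.970000, f(m) = -3.329072 < 0 → root in [1.970000, 2.040000]
step 5: m = 2.005000, f(m) = -0.597995 < 0 → root in [2.005000, 2.040000]
Midpoint of [2.005000, 2.040000] = 2.022500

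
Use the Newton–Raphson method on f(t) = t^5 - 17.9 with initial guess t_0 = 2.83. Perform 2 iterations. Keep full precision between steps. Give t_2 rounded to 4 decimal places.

1.9795

Newton update: t ← t − f(t)/f'(t).
f'(t) = 5t^4
t_0 = 2.830000: f = 163.623216, f' = 320.712396 → t_1 = 2.830000 - (163.623216)/(320.712396) = 2.319813
t_1 = 2.319813: f = 49.283886, f' = 144.804514 → t_2 = 2.319813 - (49.283886)/(144.804514) = 1.979466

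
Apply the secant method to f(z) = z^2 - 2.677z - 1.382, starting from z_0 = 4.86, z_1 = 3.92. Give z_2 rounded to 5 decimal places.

f(z_0) = 9.227380, f(z_1) = 3.490560
z_2 = 3.920000 - (3.490560)·(3.920000 - 4.860000)/(3.490560 - (9.227380)) = 3.348058; f(z_2) = 0.864742

3.34806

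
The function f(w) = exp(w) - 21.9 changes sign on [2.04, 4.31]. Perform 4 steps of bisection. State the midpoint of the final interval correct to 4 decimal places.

3.1041

f(2.040000) = -14.209391, f(4.310000) = 52.540489 (opposite signs)
step 1: m = 3.175000, f(m) = 2.026820 > 0 → root in [2.040000, 3.175000]
step 2: m = 2.607500, f(m) = -8.334904 < 0 → root in [2.607500, 3.175000]
step 3: m = 2.891250, f(m) = -3.884185 < 0 → root in [2.891250, 3.175000]
step 4: m = 3.033125, f(m) = -1.137987 < 0 → root in [3.033125, 3.175000]
Midpoint of [3.033125, 3.175000] = 3.104062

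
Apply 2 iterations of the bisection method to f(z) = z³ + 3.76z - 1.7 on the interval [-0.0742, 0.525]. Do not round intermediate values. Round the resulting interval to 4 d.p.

f(-0.074200) = -1.979401, f(0.525000) = 0.418703 (opposite signs)
step 1: m = 0.225400, f(m) = -0.841045 < 0 → root in [0.225400, 0.525000]
step 2: m = 0.375200, f(m) = -0.236429 < 0 → root in [0.375200, 0.525000]

[0.3752, 0.5250]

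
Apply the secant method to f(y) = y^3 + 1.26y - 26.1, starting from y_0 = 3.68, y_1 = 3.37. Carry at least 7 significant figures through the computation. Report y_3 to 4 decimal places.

f(y_0) = 28.372832, f(y_1) = 16.418953
y_2 = 3.370000 - (16.418953)·(3.370000 - 3.680000)/(16.418953 - (28.372832)) = 2.944207; f(y_2) = 3.131138
y_3 = 2.944207 - (3.131138)·(2.944207 - 3.370000)/(3.131138 - (16.418953)) = 2.843874; f(y_3) = 0.483439

2.8439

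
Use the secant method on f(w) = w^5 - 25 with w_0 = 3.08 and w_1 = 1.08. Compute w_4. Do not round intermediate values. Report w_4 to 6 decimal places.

f(w_0) = 252.174698, f(w_1) = -23.530672
w_2 = 1.080000 - (-23.530672)·(1.080000 - 3.080000)/(-23.530672 - (252.174698)) = 1.250694; f(w_2) = -21.939757
w_3 = 1.250694 - (-21.939757)·(1.250694 - 1.080000)/(-21.939757 - (-23.530672)) = 3.604681; f(w_3) = 583.602996
w_4 = 3.604681 - (583.602996)·(3.604681 - 1.250694)/(583.602996 - (-21.939757)) = 1.335983; f(w_4) = -20.743971

1.335983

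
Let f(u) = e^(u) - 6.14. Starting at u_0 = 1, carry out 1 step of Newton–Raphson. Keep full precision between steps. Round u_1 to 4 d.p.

2.2588

f'(u) = e^(u)
u_0 = 1.000000: f = -3.421718, f' = 2.718282 → u_1 = 1.000000 - (-3.421718)/(2.718282) = 2.258780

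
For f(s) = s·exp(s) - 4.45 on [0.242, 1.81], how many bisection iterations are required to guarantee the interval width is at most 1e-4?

14

Initial width b − a = 1.81 − 0.242 = 1.568000.
After n steps the width is (b−a)/2^n; need (b−a)/2^n ≤ 1e-4.
So n ≥ log₂(1.568000/1e-4) = log₂(15680.0000) ≈ 13.9366.
Hence n = 14.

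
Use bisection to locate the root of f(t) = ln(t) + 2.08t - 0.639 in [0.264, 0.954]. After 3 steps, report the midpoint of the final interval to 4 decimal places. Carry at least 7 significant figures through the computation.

f(0.264000) = -1.421686, f(0.954000) = 1.298228 (opposite signs)
step 1: m = 0.609000, f(m) = 0.131783 > 0 → root in [0.264000, 0.609000]
step 2: m = 0.436500, f(m) = -0.560047 < 0 → root in [0.436500, 0.609000]
step 3: m = 0.522750, f(m) = -0.200332 < 0 → root in [0.522750, 0.609000]
Midpoint of [0.522750, 0.609000] = 0.565875

0.5659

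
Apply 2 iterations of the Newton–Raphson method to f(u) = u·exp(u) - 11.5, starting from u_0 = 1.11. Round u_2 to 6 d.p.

1.990804

f'(u) = (u + 1)·exp(u)
u_0 = 1.110000: f = -8.131862, f' = 6.402496 → u_1 = 1.110000 - (-8.131862)/(6.402496) = 2.380108
u_1 = 2.380108: f = 14.219616, f' = 36.525687 → u_2 = 2.380108 - (14.219616)/(36.525687) = 1.990804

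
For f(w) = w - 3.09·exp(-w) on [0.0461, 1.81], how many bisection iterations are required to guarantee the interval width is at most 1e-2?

Initial width b − a = 1.81 − 0.0461 = 1.763900.
After n steps the width is (b−a)/2^n; need (b−a)/2^n ≤ 1e-2.
So n ≥ log₂(1.763900/1e-2) = log₂(176.3900) ≈ 7.4626.
Hence n = 8.

8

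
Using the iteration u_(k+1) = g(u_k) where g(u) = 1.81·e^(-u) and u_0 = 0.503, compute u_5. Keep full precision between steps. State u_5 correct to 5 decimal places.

0.92234

u_1 = g(0.503000) = 1.094532
u_2 = g(1.094532) = 0.605800
u_3 = g(0.605800) = 0.987604
u_4 = g(0.987604) = 0.674167
u_5 = g(0.674167) = 0.922341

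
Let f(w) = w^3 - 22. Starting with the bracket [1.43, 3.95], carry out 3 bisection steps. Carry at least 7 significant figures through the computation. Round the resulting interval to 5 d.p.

f(1.430000) = -19.075793, f(3.950000) = 39.629875 (opposite signs)
step 1: m = 2.690000, f(m) = -2.534891 < 0 → root in [2.690000, 3.950000]
step 2: m = 3.320000, f(m) = 14.594368 > 0 → root in [2.690000, 3.320000]
step 3: m = 3.005000, f(m) = 5.135225 > 0 → root in [2.690000, 3.005000]

[2.69000, 3.00500]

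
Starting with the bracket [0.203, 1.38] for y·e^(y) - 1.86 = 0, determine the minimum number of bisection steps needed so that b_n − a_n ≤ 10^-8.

Initial width b − a = 1.38 − 0.203 = 1.177000.
After n steps the width is (b−a)/2^n; need (b−a)/2^n ≤ 10^-8.
So n ≥ log₂(1.177000/10^-8) = log₂(117700000.0000) ≈ 26.8105.
Hence n = 27.

27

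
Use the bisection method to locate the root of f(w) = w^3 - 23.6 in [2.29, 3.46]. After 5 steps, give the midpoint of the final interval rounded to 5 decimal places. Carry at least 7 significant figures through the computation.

2.85672

f(2.290000) = -11.591011, f(3.460000) = 17.821736 (opposite signs)
step 1: m = 2.875000, f(m) = 0.163672 > 0 → root in [2.290000, 2.875000]
step 2: m = 2.582500, f(m) = -6.376517 < 0 → root in [2.582500, 2.875000]
step 3: m = 2.728750, f(m) = -3.281519 < 0 → root in [2.728750, 2.875000]
step 4: m = 2.801875, f(m) = -1.603870 < 0 → root in [2.801875, 2.875000]
step 5: m = 2.838437, f(m) = -0.731483 < 0 → root in [2.838437, 2.875000]
Midpoint of [2.838437, 2.875000] = 2.856719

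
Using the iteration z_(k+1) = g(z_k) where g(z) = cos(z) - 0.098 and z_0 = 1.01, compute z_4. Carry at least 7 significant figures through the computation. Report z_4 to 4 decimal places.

0.7318

z_1 = g(1.010000) = 0.433861
z_2 = g(0.433861) = 0.809350
z_3 = g(0.809350) = 0.591969
z_4 = g(0.591969) = 0.731843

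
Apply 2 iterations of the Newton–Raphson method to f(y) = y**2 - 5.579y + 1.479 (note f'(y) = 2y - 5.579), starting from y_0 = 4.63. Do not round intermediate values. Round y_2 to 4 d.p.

Newton update: y ← y − f(y)/f'(y).
y_0 = 4.630000: f = -2.914870, f' = 3.681000 → y_1 = 4.630000 - (-2.914870)/(3.681000) = 5.421869
y_1 = 5.421869: f = 0.627057, f' = 5.264738 → y_2 = 5.421869 - (0.627057)/(5.264738) = 5.302764

5.3028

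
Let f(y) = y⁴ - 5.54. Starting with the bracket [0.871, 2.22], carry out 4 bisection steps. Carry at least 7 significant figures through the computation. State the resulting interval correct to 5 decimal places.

f(0.871000) = -4.964464, f(2.220000) = 18.749127 (opposite signs)
step 1: m = 1.545500, f(m) = 0.165268 > 0 → root in [0.871000, 1.545500]
step 2: m = 1.208250, f(m) = -3.408785 < 0 → root in [1.208250, 1.545500]
step 3: m = 1.376875, f(m) = -1.946000 < 0 → root in [1.376875, 1.545500]
step 4: m = 1.461188, f(m) = -0.981481 < 0 → root in [1.461188, 1.545500]

[1.46119, 1.54550]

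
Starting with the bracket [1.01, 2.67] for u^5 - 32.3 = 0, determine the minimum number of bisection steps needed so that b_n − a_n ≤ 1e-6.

Initial width b − a = 2.67 − 1.01 = 1.660000.
After n steps the width is (b−a)/2^n; need (b−a)/2^n ≤ 1e-6.
So n ≥ log₂(1.660000/1e-6) = log₂(1660000.0000) ≈ 20.6628.
Hence n = 21.

21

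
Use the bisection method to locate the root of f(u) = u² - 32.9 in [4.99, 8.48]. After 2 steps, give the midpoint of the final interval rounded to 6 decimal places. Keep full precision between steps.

5.426250

f(4.990000) = -7.999900, f(8.480000) = 39.010400 (opposite signs)
step 1: m = 6.735000, f(m) = 12.460225 > 0 → root in [4.990000, 6.735000]
step 2: m = 5.862500, f(m) = 1.468906 > 0 → root in [4.990000, 5.862500]
Midpoint of [4.990000, 5.862500] = 5.426250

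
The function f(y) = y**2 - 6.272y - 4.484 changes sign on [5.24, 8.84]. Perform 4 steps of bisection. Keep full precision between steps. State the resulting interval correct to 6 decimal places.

f(5.240000) = -9.891680, f(8.840000) = 18.217120 (opposite signs)
step 1: m = 7.040000, f(m) = 0.922720 > 0 → root in [5.240000, 7.040000]
step 2: m = 6.140000, f(m) = -5.294480 < 0 → root in [6.140000, 7.040000]
step 3: m = 6.590000, f(m) = -2.388380 < 0 → root in [6.590000, 7.040000]
step 4: m = 6.815000, f(m) = -0.783455 < 0 → root in [6.815000, 7.040000]

[6.815000, 7.040000]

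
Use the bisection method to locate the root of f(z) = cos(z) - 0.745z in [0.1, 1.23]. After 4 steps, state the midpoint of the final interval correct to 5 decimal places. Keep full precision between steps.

f(0.100000) = 0.920504, f(1.230000) = -0.582112 (opposite signs)
step 1: m = 0.665000, f(m) = 0.291492 > 0 → root in [0.665000, 1.230000]
step 2: m = 0.947500, f(m) = -0.122173 < 0 → root in [0.665000, 0.947500]
step 3: m = 0.806250, f(m) = 0.091553 > 0 → root in [0.806250, 0.947500]
step 4: m = 0.876875, f(m) = -0.013715 < 0 → root in [0.806250, 0.876875]
Midpoint of [0.806250, 0.876875] = 0.841562

0.84156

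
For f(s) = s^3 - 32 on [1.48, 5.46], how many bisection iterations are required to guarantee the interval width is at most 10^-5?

19

Initial width b − a = 5.46 − 1.48 = 3.980000.
After n steps the width is (b−a)/2^n; need (b−a)/2^n ≤ 10^-5.
So n ≥ log₂(3.980000/10^-5) = log₂(398000.0000) ≈ 18.6024.
Hence n = 19.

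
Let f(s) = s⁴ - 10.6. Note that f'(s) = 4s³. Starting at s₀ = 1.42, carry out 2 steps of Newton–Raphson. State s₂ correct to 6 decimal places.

1.828893

Newton update: s ← s − f(s)/f'(s).
s_0 = 1.420000: f = -6.534131, f' = 11.453152 → s_1 = 1.420000 - (-6.534131)/(11.453152) = 1.990509
s_1 = 1.990509: f = 5.098456, f' = 31.546610 → s_2 = 1.990509 - (5.098456)/(31.546610) = 1.828893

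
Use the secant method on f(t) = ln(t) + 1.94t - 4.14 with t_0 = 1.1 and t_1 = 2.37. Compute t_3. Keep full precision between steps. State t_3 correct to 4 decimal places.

Secant update: t_(k+1) = t_k − f(t_k)·(t_k − t_(k-1))/(f(t_k) − f(t_(k-1))).
f(t_0) = -1.910690, f(t_1) = 1.320690
t_2 = 2.370000 - (1.320690)·(2.370000 - 1.100000)/(1.320690 - (-1.910690)) = 1.850941; f(t_2) = 0.066520
t_3 = 1.850941 - (0.066520)·(1.850941 - 2.370000)/(0.066520 - (1.320690)) = 1.823411; f(t_3) = -0.001874

1.8234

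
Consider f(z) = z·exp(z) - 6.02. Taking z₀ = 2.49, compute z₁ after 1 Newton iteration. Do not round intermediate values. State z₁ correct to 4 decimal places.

f'(z) = (z + 1)·exp(z)
z_0 = 2.490000: f = 24.012578, f' = 42.093854 → z_1 = 2.490000 - (24.012578)/(42.093854) = 1.919547

1.9195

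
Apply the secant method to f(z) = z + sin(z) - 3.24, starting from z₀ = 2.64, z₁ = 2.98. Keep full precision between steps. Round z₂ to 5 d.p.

4.65918

f(z_0) = -0.119177, f(z_1) = -0.099110
z_2 = 2.980000 - (-0.099110)·(2.980000 - 2.640000)/(-0.099110 - (-0.119177)) = 4.659181; f(z_2) = 0.420596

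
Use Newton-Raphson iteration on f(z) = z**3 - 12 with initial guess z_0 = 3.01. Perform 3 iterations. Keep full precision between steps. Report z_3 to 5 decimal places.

f'(z) = 3z**2
z_0 = 3.010000: f = 15.270901, f' = 27.180300 → z_1 = 3.010000 - (15.270901)/(27.180300) = 2.448163
z_1 = 2.448163: f = 2.673068, f' = 17.980505 → z_2 = 2.448163 - (2.673068)/(17.980505) = 2.299498
z_2 = 2.299498: f = 0.159037, f' = 15.863074 → z_3 = 2.299498 - (0.159037)/(15.863074) = 2.289473

2.28947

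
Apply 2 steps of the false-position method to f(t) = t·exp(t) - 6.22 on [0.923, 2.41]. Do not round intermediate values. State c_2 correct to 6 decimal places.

1.295834

False-position update: c = (a·f(b) − b·f(a))/(f(b) − f(a)); replace the endpoint whose sign matches f(c).
f(0.923000) = -3.896966, f(2.410000) = 20.612846
step 1: c = 1.159427, f(c) = -2.523622 < 0 → new bracket [1.159427, 2.410000]
step 2: c = 1.295834, f(c) = -1.484967 < 0 → new bracket [1.295834, 2.410000]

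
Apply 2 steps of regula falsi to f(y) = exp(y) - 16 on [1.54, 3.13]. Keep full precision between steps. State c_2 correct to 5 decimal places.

2.73033

f(1.540000) = -11.335410, f(3.130000) = 6.873980
step 1: c = 2.529781, f(c) = -3.449247 < 0 → new bracket [2.529781, 3.130000]
step 2: c = 2.730329, f(c) = -0.662069 < 0 → new bracket [2.730329, 3.130000]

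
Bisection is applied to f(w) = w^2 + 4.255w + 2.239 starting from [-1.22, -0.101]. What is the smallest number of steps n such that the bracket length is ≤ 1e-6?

21

Initial width b − a = -0.101 − -1.22 = 1.119000.
After n steps the width is (b−a)/2^n; need (b−a)/2^n ≤ 1e-6.
So n ≥ log₂(1.119000/1e-6) = log₂(1119000.0000) ≈ 20.0938.
Hence n = 21.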